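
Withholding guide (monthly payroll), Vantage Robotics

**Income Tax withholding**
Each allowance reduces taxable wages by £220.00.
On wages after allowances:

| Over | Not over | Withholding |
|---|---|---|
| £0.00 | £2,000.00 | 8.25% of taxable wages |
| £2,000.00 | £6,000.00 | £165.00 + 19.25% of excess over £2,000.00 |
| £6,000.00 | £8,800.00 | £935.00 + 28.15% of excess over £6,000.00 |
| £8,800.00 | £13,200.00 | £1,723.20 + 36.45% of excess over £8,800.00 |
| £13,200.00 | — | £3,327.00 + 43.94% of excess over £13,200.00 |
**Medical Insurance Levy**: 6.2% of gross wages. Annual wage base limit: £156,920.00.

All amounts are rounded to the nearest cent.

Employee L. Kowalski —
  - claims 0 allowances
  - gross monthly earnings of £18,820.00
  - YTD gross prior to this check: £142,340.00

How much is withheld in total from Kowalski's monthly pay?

Income Tax: taxable = £18,820.00
  £3,327.00 + 43.94% × (£18,820.00 − £13,200.00) = £3,327.00 + 43.94% × £5,620.00 = £5,796.43
Medical Insurance Levy: cap £156,920.00 − YTD £142,340.00 = £14,580.00 subject; 6.2% × £14,580.00 = £903.96
Total: £5,796.43 + £903.96 = £6,700.39

£6,700.39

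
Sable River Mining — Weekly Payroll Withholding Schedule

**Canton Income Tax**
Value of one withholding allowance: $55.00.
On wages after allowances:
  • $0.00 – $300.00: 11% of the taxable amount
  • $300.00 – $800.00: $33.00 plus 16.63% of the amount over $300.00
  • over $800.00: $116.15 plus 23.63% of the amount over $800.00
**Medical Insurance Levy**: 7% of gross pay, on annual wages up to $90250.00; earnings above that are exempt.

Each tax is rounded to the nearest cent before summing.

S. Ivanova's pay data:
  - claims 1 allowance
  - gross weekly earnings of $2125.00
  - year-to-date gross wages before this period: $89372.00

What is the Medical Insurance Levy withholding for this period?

Medical Insurance Levy: cap $90250.00 − YTD $89372.00 = $878.00 subject; 7% × $878.00 = $61.46

$61.46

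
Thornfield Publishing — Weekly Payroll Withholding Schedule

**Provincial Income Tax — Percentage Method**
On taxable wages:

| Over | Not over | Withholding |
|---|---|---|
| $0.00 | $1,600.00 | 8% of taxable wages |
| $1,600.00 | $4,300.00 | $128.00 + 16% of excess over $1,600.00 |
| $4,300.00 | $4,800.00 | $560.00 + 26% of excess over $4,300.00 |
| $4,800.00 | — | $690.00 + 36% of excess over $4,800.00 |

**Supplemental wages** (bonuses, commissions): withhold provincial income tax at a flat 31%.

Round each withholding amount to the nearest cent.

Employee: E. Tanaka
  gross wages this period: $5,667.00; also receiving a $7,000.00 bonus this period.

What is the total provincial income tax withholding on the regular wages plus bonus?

$3,172.12

Provincial Income Tax: taxable = $5,667.00
  $690.00 + 36% × ($5,667.00 − $4,800.00) = $690.00 + 36% × $867.00 = $1,002.12
Supplemental (31% flat on bonus): 31% × $7,000.00 = $2,170.00
Total provincial income tax: $1,002.12 + $2,170.00 = $3,172.12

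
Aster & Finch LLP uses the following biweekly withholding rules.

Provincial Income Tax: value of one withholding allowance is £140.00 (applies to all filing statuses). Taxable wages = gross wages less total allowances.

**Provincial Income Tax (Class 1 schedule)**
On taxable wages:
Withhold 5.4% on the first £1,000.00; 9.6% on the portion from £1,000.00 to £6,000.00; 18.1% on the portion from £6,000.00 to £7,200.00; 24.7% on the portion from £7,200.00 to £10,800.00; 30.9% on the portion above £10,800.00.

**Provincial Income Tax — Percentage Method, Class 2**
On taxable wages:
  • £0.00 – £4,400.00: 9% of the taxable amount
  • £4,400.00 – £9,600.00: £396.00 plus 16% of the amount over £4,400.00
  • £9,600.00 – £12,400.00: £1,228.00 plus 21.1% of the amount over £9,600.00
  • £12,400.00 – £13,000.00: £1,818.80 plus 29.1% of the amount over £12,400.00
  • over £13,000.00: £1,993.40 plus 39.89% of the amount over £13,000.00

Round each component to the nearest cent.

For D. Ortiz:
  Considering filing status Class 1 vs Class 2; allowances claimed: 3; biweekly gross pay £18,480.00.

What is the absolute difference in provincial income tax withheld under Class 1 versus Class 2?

£128.09

Provincial Income Tax (Class 1): taxable = £18,480.00 − 3×£140.00 = £18,060.00
  £1,640.40 + 30.9% × (£18,060.00 − £10,800.00) = £1,640.40 + 30.9% × £7,260.00 = £3,883.74
Provincial Income Tax (Class 2): taxable = £18,480.00 − 3×£140.00 = £18,060.00
  £1,993.40 + 39.89% × (£18,060.00 − £13,000.00) = £1,993.40 + 39.89% × £5,060.00 = £4,011.83
Difference: |£3,883.74 − £4,011.83| = £128.09 (higher under Class 2)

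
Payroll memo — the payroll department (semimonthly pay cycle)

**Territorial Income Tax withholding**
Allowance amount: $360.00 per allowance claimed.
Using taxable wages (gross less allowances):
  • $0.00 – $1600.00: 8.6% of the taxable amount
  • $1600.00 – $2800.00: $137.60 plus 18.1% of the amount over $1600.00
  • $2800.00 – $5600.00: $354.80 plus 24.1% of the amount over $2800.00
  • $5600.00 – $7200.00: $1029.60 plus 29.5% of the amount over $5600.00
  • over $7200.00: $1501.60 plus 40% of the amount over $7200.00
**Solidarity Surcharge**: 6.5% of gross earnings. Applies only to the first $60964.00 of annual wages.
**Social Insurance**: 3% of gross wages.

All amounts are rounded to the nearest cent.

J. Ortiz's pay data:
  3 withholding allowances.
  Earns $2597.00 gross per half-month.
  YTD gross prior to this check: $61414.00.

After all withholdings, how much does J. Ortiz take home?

$2388.63

Territorial Income Tax: taxable = $2597.00 − 3×$360.00 = $1517.00
  8.6% × $1517.00 = $130.46
Solidarity Surcharge: YTD $61414.00 ≥ cap $60964.00 → $0.00
Social Insurance: 3% × $2597.00 = $77.91
Total withheld: $130.46 + $0.00 + $77.91 = $208.37
Net pay: $2597.00 − $208.37 = $2388.63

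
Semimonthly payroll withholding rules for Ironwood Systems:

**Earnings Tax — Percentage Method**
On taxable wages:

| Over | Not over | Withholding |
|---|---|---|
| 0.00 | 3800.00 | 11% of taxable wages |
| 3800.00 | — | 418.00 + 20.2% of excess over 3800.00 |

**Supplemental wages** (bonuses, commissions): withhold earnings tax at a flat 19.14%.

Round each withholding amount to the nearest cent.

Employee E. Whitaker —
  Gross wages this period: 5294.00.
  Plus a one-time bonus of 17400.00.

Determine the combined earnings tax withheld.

4050.15

Earnings Tax: taxable = 5294.00
  418.00 + 20.2% × (5294.00 − 3800.00) = 418.00 + 20.2% × 1494.00 = 719.79
Supplemental (19.14% flat on bonus): 19.14% × 17400.00 = 3330.36
Total earnings tax: 719.79 + 3330.36 = 4050.15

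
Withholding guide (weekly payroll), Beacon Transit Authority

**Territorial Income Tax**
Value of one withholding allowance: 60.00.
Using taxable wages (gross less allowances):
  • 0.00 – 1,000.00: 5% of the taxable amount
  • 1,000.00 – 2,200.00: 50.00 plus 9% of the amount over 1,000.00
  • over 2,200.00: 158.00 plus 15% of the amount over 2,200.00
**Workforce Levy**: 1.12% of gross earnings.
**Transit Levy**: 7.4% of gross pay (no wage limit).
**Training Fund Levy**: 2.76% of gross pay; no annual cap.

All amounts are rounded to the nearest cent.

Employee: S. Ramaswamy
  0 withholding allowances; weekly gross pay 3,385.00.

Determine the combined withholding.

717.58

Territorial Income Tax: taxable = 3,385.00
  158.00 + 15% × (3,385.00 − 2,200.00) = 158.00 + 15% × 1,185.00 = 335.75
Workforce Levy: 1.12% × 3,385.00 = 37.91
Transit Levy: 7.4% × 3,385.00 = 250.49
Training Fund Levy: 2.76% × 3,385.00 = 93.43
Total: 335.75 + 37.91 + 250.49 + 93.43 = 717.58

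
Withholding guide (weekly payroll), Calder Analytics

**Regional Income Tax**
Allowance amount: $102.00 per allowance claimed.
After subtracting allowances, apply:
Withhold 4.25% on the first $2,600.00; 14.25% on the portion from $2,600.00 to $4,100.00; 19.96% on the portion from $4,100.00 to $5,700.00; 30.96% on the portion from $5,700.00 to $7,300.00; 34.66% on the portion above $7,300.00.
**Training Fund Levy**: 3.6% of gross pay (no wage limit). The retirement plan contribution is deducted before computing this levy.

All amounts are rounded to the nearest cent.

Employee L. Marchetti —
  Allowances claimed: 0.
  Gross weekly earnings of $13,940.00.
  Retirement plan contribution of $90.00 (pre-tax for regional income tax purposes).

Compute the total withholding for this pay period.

Regional Income Tax: taxable = $13,940.00 − $90.00 = $13,850.00
  $1,138.97 + 34.66% × ($13,850.00 − $7,300.00) = $1,138.97 + 34.66% × $6,550.00 = $3,409.20
Training Fund Levy: 3.6% × $13,850.00 = $498.60
Total: $3,409.20 + $498.60 = $3,907.80

$3,907.80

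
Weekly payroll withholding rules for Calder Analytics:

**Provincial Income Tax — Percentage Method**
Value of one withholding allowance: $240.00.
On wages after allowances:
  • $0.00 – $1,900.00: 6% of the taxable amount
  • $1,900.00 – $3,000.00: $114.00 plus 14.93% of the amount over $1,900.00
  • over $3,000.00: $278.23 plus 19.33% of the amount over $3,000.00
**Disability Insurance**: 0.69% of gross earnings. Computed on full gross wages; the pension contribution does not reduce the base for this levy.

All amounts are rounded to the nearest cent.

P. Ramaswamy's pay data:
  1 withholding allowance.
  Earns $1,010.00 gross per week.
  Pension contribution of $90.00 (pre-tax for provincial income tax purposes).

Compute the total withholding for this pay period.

Provincial Income Tax: taxable = $1,010.00 − $90.00 − 1×$240.00 = $680.00
  6% × $680.00 = $40.80
Disability Insurance: 0.69% × $1,010.00 = $6.97
Total: $40.80 + $6.97 = $47.77

$47.77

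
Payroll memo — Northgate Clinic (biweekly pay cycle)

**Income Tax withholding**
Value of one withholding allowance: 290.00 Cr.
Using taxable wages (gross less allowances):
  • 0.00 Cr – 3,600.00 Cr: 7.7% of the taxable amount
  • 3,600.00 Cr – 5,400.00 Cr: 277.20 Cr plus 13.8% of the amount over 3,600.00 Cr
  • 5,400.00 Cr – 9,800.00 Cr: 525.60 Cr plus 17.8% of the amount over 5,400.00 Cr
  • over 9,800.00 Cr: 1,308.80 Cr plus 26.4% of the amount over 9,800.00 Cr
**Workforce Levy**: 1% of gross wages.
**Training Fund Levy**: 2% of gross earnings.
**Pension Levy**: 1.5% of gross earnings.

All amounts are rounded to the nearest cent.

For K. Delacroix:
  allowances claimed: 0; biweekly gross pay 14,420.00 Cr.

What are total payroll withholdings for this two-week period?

3,177.38 Cr

Income Tax: taxable = 14,420.00 Cr
  1,308.80 Cr + 26.4% × (14,420.00 Cr − 9,800.00 Cr) = 1,308.80 Cr + 26.4% × 4,620.00 Cr = 2,528.48 Cr
Workforce Levy: 1% × 14,420.00 Cr = 144.20 Cr
Training Fund Levy: 2% × 14,420.00 Cr = 288.40 Cr
Pension Levy: 1.5% × 14,420.00 Cr = 216.30 Cr
Total: 2,528.48 Cr + 144.20 Cr + 288.40 Cr + 216.30 Cr = 3,177.38 Cr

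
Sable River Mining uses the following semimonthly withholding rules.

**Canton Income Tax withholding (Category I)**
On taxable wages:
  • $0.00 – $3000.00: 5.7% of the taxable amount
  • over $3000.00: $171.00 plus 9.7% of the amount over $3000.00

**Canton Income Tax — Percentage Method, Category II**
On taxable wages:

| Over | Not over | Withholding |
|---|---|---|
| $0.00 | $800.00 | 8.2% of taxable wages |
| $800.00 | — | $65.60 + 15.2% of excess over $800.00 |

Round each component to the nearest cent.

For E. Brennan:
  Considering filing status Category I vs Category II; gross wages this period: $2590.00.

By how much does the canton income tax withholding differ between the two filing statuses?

Canton Income Tax (Category I): taxable = $2590.00
  5.7% × $2590.00 = $147.63
Canton Income Tax (Category II): taxable = $2590.00
  $65.60 + 15.2% × ($2590.00 − $800.00) = $65.60 + 15.2% × $1790.00 = $337.68
Difference: |$147.63 − $337.68| = $190.05 (higher under Category II)

$190.05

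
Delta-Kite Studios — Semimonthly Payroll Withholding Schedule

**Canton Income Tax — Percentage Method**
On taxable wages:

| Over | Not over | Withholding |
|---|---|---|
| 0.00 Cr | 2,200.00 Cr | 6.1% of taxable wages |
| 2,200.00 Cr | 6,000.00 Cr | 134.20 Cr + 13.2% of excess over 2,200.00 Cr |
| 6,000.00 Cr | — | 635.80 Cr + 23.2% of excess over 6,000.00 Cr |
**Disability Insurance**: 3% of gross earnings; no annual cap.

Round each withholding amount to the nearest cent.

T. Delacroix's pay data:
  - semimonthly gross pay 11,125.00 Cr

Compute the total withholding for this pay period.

2,158.55 Cr

Canton Income Tax: taxable = 11,125.00 Cr
  635.80 Cr + 23.2% × (11,125.00 Cr − 6,000.00 Cr) = 635.80 Cr + 23.2% × 5,125.00 Cr = 1,824.80 Cr
Disability Insurance: 3% × 11,125.00 Cr = 333.75 Cr
Total: 1,824.80 Cr + 333.75 Cr = 2,158.55 Cr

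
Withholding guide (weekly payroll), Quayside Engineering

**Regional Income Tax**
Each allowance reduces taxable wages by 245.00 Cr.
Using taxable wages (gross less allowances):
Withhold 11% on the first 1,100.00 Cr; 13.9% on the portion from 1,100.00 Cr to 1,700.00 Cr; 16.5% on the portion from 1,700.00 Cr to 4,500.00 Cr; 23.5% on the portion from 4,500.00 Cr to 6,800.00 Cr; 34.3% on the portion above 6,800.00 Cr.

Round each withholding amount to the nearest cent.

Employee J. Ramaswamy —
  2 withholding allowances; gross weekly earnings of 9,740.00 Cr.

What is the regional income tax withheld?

Regional Income Tax: taxable = 9,740.00 Cr − 2×245.00 Cr = 9,250.00 Cr
  1,206.90 Cr + 34.3% × (9,250.00 Cr − 6,800.00 Cr) = 1,206.90 Cr + 34.3% × 2,450.00 Cr = 2,047.25 Cr

2,047.25 Cr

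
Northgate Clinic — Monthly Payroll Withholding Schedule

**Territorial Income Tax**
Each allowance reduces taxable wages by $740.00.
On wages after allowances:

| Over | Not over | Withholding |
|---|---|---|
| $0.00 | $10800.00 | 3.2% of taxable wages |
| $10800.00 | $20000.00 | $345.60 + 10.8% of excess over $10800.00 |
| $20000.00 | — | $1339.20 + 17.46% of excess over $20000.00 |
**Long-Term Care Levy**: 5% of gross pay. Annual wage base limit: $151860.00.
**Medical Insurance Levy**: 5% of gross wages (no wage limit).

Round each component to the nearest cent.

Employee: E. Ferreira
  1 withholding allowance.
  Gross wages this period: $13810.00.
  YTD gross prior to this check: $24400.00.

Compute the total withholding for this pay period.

Territorial Income Tax: taxable = $13810.00 − 1×$740.00 = $13070.00
  $345.60 + 10.8% × ($13070.00 − $10800.00) = $345.60 + 10.8% × $2270.00 = $590.76
Long-Term Care Levy: 5% × $13810.00 = $690.50
Medical Insurance Levy: 5% × $13810.00 = $690.50
Total: $590.76 + $690.50 + $690.50 = $1971.76

$1971.76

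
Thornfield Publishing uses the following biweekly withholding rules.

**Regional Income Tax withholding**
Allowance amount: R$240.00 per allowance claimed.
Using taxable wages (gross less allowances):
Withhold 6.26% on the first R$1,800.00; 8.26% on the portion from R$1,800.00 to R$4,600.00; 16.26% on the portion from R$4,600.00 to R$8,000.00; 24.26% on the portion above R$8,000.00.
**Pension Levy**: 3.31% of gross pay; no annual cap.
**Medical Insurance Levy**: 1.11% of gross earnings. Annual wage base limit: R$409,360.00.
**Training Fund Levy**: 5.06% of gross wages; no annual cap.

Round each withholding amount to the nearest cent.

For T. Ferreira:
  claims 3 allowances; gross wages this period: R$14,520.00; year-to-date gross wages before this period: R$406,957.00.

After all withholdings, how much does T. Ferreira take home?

Regional Income Tax: taxable = R$14,520.00 − 3×R$240.00 = R$13,800.00
  R$896.80 + 24.26% × (R$13,800.00 − R$8,000.00) = R$896.80 + 24.26% × R$5,800.00 = R$2,303.88
Pension Levy: 3.31% × R$14,520.00 = R$480.61
Medical Insurance Levy: cap R$409,360.00 − YTD R$406,957.00 = R$2,403.00 subject; 1.11% × R$2,403.00 = R$26.67
Training Fund Levy: 5.06% × R$14,520.00 = R$734.71
Total withheld: R$2,303.88 + R$480.61 + R$26.67 + R$734.71 = R$3,545.87
Net pay: R$14,520.00 − R$3,545.87 = R$10,974.13

R$10,974.13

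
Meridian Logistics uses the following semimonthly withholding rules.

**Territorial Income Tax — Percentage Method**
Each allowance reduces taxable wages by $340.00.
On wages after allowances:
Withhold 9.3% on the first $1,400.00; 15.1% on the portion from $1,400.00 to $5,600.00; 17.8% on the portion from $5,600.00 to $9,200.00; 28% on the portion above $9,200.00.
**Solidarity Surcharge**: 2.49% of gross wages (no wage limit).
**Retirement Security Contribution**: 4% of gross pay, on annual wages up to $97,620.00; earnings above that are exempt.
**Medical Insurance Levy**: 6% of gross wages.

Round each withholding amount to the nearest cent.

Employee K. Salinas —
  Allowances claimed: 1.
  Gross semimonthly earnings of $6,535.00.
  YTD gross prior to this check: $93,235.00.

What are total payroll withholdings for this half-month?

Territorial Income Tax: taxable = $6,535.00 − 1×$340.00 = $6,195.00
  $764.40 + 17.8% × ($6,195.00 − $5,600.00) = $764.40 + 17.8% × $595.00 = $870.31
Solidarity Surcharge: 2.49% × $6,535.00 = $162.72
Retirement Security Contribution: cap $97,620.00 − YTD $93,235.00 = $4,385.00 subject; 4% × $4,385.00 = $175.40
Medical Insurance Levy: 6% × $6,535.00 = $392.10
Total: $870.31 + $162.72 + $175.40 + $392.10 = $1,600.53

$1,600.53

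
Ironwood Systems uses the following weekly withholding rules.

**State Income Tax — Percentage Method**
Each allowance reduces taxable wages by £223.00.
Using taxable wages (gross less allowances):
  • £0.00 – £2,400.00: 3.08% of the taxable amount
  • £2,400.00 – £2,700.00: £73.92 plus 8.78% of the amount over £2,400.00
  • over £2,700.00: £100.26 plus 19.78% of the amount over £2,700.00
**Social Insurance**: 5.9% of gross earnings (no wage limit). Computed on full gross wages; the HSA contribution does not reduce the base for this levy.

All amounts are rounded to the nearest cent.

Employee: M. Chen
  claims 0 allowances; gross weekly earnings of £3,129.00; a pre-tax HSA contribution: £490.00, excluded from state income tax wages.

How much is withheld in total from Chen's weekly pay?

State Income Tax: taxable = £3,129.00 − £490.00 = £2,639.00
  £73.92 + 8.78% × (£2,639.00 − £2,400.00) = £73.92 + 8.78% × £239.00 = £94.90
Social Insurance: 5.9% × £3,129.00 = £184.61
Total: £94.90 + £184.61 = £279.51

£279.51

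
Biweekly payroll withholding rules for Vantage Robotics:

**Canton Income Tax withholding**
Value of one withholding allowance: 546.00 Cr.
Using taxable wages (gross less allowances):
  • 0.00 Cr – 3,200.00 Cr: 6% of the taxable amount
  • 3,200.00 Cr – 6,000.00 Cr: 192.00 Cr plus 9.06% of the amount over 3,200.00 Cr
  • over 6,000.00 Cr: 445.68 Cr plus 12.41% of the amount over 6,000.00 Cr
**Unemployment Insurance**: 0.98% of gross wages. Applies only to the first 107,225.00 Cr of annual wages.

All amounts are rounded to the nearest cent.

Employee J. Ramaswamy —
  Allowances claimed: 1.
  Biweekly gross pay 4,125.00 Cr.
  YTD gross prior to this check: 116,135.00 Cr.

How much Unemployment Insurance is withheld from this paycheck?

Unemployment Insurance: YTD 116,135.00 Cr ≥ cap 107,225.00 Cr → 0.00 Cr

0.00 Cr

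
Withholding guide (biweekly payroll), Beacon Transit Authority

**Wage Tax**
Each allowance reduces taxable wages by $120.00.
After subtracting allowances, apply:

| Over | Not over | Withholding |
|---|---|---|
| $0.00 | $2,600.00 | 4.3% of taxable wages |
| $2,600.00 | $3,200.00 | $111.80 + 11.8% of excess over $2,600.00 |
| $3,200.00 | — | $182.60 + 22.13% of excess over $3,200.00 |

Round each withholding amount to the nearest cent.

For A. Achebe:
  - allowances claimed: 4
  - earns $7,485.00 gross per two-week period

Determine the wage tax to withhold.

Wage Tax: taxable = $7,485.00 − 4×$120.00 = $7,005.00
  $182.60 + 22.13% × ($7,005.00 − $3,200.00) = $182.60 + 22.13% × $3,805.00 = $1,024.65

$1,024.65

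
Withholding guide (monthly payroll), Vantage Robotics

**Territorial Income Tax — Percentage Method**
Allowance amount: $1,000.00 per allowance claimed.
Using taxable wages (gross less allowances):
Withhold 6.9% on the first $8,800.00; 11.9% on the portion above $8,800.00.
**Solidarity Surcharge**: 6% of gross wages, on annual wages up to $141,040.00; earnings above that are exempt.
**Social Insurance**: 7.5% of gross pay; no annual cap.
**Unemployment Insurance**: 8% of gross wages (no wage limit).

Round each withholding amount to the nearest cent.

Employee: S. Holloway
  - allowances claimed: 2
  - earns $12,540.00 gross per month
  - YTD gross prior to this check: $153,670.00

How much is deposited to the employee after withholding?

Territorial Income Tax: taxable = $12,540.00 − 2×$1,000.00 = $10,540.00
  $607.20 + 11.9% × ($10,540.00 − $8,800.00) = $607.20 + 11.9% × $1,740.00 = $814.26
Solidarity Surcharge: YTD $153,670.00 ≥ cap $141,040.00 → $0.00
Social Insurance: 7.5% × $12,540.00 = $940.50
Unemployment Insurance: 8% × $12,540.00 = $1,003.20
Total withheld: $814.26 + $0.00 + $940.50 + $1,003.20 = $2,757.96
Net pay: $12,540.00 − $2,757.96 = $9,782.04

$9,782.04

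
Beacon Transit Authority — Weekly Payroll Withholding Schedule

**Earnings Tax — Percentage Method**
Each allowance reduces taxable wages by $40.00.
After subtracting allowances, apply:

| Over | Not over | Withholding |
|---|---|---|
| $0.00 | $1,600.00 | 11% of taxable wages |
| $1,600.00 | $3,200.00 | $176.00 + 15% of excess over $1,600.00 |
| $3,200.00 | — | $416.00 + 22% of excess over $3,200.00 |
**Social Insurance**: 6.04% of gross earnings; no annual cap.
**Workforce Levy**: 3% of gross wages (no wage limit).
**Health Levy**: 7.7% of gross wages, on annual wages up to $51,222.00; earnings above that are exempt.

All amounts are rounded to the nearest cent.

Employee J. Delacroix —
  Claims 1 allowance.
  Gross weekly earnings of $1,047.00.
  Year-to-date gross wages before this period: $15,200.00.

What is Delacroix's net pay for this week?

Earnings Tax: taxable = $1,047.00 − 1×$40.00 = $1,007.00
  11% × $1,007.00 = $110.77
Social Insurance: 6.04% × $1,047.00 = $63.24
Workforce Levy: 3% × $1,047.00 = $31.41
Health Levy: 7.7% × $1,047.00 = $80.62
Total withheld: $110.77 + $63.24 + $31.41 + $80.62 = $286.04
Net pay: $1,047.00 − $286.04 = $760.96

$760.96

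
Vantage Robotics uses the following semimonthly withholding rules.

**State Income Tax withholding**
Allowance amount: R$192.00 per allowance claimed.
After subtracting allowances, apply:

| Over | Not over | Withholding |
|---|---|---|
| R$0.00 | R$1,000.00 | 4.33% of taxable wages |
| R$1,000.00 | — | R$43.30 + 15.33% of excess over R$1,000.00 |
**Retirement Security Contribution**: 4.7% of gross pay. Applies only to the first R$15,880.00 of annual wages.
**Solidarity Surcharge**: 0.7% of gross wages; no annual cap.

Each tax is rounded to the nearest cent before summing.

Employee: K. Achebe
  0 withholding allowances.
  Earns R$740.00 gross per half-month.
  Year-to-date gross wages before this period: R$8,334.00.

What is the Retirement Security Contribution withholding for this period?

Retirement Security Contribution: 4.7% × R$740.00 = R$34.78

R$34.78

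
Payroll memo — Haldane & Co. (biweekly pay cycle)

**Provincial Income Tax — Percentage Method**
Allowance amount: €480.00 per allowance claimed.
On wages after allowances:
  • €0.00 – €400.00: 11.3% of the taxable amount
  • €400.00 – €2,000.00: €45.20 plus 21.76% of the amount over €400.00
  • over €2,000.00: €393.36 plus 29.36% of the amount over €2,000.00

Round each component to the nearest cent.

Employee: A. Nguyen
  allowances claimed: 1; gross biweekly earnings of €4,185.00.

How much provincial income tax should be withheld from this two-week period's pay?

€893.95

Provincial Income Tax: taxable = €4,185.00 − 1×€480.00 = €3,705.00
  €393.36 + 29.36% × (€3,705.00 − €2,000.00) = €393.36 + 29.36% × €1,705.00 = €893.95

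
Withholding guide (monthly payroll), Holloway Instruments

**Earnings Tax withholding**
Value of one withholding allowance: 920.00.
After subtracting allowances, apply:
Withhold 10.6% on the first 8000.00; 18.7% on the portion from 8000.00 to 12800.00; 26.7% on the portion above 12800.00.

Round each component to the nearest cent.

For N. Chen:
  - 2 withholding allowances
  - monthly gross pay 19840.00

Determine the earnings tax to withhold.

3134.00

Earnings Tax: taxable = 19840.00 − 2×920.00 = 18000.00
  1745.60 + 26.7% × (18000.00 − 12800.00) = 1745.60 + 26.7% × 5200.00 = 3134.00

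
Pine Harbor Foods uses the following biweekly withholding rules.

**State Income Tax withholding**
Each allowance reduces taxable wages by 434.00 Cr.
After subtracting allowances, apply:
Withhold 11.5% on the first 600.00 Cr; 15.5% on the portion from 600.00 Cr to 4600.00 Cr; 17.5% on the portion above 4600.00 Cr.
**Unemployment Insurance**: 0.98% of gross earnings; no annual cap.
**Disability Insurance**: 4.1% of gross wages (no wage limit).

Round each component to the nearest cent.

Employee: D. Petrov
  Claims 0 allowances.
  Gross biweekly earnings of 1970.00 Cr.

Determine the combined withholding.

381.43 Cr

State Income Tax: taxable = 1970.00 Cr
  69.00 Cr + 15.5% × (1970.00 Cr − 600.00 Cr) = 69.00 Cr + 15.5% × 1370.00 Cr = 281.35 Cr
Unemployment Insurance: 0.98% × 1970.00 Cr = 19.31 Cr
Disability Insurance: 4.1% × 1970.00 Cr = 80.77 Cr
Total: 281.35 Cr + 19.31 Cr + 80.77 Cr = 381.43 Cr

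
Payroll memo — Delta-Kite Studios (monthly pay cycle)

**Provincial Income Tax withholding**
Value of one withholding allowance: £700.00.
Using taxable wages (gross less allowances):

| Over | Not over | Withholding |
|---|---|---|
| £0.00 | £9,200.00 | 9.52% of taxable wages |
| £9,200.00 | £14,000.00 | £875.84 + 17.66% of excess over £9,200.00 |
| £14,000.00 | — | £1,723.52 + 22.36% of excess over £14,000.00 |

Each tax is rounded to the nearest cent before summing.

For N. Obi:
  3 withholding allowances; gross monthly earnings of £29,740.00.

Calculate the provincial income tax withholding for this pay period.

£4,773.42

Provincial Income Tax: taxable = £29,740.00 − 3×£700.00 = £27,640.00
  £1,723.52 + 22.36% × (£27,640.00 − £14,000.00) = £1,723.52 + 22.36% × £13,640.00 = £4,773.42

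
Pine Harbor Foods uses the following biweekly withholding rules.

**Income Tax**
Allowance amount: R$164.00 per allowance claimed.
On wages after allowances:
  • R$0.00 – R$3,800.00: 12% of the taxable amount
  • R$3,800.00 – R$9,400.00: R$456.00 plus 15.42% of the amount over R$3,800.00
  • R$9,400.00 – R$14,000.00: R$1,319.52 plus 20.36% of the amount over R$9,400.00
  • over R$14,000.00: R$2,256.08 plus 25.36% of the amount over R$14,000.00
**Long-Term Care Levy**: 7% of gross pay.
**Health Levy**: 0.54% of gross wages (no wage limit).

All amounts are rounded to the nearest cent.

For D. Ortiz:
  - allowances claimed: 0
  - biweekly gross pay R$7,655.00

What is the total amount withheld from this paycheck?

Income Tax: taxable = R$7,655.00
  R$456.00 + 15.42% × (R$7,655.00 − R$3,800.00) = R$456.00 + 15.42% × R$3,855.00 = R$1,050.44
Long-Term Care Levy: 7% × R$7,655.00 = R$535.85
Health Levy: 0.54% × R$7,655.00 = R$41.34
Total: R$1,050.44 + R$535.85 + R$41.34 = R$1,627.63

R$1,627.63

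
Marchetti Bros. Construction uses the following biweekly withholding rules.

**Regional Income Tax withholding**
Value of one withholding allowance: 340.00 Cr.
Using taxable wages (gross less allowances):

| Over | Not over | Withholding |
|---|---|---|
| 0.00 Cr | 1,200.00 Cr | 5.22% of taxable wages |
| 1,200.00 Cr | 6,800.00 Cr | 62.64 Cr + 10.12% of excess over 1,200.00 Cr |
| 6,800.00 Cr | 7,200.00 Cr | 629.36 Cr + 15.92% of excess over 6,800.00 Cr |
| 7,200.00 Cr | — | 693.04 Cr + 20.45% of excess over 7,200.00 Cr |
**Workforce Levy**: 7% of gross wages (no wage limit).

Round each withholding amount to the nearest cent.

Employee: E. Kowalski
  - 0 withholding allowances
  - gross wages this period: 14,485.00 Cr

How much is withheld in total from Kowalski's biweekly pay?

3,196.77 Cr

Regional Income Tax: taxable = 14,485.00 Cr
  693.04 Cr + 20.45% × (14,485.00 Cr − 7,200.00 Cr) = 693.04 Cr + 20.45% × 7,285.00 Cr = 2,182.82 Cr
Workforce Levy: 7% × 14,485.00 Cr = 1,013.95 Cr
Total: 2,182.82 Cr + 1,013.95 Cr = 3,196.77 Cr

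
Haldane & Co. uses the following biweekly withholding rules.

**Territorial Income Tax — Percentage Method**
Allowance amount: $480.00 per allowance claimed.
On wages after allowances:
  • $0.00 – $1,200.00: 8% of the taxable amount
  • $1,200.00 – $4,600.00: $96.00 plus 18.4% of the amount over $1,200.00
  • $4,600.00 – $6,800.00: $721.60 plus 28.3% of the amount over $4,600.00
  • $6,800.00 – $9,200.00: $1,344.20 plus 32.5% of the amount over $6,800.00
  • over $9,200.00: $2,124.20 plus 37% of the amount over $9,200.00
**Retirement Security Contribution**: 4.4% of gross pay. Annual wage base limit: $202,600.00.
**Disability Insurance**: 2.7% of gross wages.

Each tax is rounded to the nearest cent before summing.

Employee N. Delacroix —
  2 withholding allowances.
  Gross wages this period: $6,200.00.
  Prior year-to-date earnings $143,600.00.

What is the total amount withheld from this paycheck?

Territorial Income Tax: taxable = $6,200.00 − 2×$480.00 = $5,240.00
  $721.60 + 28.3% × ($5,240.00 − $4,600.00) = $721.60 + 28.3% × $640.00 = $902.72
Retirement Security Contribution: 4.4% × $6,200.00 = $272.80
Disability Insurance: 2.7% × $6,200.00 = $167.40
Total: $902.72 + $272.80 + $167.40 = $1,342.92

$1,342.92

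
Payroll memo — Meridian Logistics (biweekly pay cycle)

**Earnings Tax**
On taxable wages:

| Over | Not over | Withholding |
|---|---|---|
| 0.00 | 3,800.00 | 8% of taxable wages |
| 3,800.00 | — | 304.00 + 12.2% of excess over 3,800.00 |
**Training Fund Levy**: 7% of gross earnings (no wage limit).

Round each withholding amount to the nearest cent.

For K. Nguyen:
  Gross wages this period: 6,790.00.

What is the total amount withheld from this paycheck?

1,144.08

Earnings Tax: taxable = 6,790.00
  304.00 + 12.2% × (6,790.00 − 3,800.00) = 304.00 + 12.2% × 2,990.00 = 668.78
Training Fund Levy: 7% × 6,790.00 = 475.30
Total: 668.78 + 475.30 = 1,144.08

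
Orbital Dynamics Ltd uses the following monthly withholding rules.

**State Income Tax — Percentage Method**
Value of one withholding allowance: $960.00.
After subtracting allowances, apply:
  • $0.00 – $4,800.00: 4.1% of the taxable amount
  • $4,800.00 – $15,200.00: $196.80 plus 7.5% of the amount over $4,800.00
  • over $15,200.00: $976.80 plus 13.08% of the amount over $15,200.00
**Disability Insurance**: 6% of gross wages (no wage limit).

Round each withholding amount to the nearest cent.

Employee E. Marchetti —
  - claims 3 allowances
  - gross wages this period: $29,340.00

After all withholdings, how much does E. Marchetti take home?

$25,129.99

State Income Tax: taxable = $29,340.00 − 3×$960.00 = $26,460.00
  $976.80 + 13.08% × ($26,460.00 − $15,200.00) = $976.80 + 13.08% × $11,260.00 = $2,449.61
Disability Insurance: 6% × $29,340.00 = $1,760.40
Total withheld: $2,449.61 + $1,760.40 = $4,210.01
Net pay: $29,340.00 − $4,210.01 = $25,129.99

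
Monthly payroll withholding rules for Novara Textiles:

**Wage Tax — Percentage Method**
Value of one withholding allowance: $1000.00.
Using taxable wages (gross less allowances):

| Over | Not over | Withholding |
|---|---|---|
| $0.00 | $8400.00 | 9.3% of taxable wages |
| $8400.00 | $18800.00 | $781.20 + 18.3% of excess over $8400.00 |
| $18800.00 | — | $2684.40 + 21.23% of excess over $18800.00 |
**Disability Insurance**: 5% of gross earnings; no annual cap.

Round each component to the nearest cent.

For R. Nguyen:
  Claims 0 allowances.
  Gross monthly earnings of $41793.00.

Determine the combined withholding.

$9655.46

Wage Tax: taxable = $41793.00
  $2684.40 + 21.23% × ($41793.00 − $18800.00) = $2684.40 + 21.23% × $22993.00 = $7565.81
Disability Insurance: 5% × $41793.00 = $2089.65
Total: $7565.81 + $2089.65 = $9655.46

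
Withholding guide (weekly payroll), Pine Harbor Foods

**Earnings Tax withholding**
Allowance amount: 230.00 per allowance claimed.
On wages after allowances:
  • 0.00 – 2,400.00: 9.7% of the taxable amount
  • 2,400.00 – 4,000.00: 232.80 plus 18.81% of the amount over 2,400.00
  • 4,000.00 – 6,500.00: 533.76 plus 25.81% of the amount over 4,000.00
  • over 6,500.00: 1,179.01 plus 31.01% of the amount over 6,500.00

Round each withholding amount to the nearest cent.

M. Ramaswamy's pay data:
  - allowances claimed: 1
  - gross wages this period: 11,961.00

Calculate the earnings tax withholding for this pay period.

2,801.14

Earnings Tax: taxable = 11,961.00 − 1×230.00 = 11,731.00
  1,179.01 + 31.01% × (11,731.00 − 6,500.00) = 1,179.01 + 31.01% × 5,231.00 = 2,801.14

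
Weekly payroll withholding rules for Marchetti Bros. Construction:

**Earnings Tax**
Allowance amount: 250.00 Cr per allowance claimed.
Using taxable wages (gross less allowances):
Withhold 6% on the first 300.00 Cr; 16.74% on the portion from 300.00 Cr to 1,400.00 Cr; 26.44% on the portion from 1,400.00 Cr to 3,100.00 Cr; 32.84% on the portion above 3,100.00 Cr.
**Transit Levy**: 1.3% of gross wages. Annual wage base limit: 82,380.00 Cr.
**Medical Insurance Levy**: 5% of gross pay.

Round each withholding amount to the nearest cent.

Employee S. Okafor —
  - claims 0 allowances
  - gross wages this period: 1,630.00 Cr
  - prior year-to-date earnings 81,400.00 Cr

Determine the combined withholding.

Earnings Tax: taxable = 1,630.00 Cr
  202.14 Cr + 26.44% × (1,630.00 Cr − 1,400.00 Cr) = 202.14 Cr + 26.44% × 230.00 Cr = 262.95 Cr
Transit Levy: cap 82,380.00 Cr − YTD 81,400.00 Cr = 980.00 Cr subject; 1.3% × 980.00 Cr = 12.74 Cr
Medical Insurance Levy: 5% × 1,630.00 Cr = 81.50 Cr
Total: 262.95 Cr + 12.74 Cr + 81.50 Cr = 357.19 Cr

357.19 Cr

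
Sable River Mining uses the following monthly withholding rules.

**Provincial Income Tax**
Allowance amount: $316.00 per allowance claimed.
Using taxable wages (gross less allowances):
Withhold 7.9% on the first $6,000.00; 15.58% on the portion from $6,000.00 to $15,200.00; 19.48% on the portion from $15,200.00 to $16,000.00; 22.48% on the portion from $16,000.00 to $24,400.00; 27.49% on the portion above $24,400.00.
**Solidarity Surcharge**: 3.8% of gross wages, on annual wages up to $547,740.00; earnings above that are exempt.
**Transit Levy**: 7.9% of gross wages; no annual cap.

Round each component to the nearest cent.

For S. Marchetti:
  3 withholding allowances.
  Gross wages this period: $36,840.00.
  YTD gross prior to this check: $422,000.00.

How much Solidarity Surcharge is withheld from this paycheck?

Solidarity Surcharge: 3.8% × $36,840.00 = $1,399.92

$1,399.92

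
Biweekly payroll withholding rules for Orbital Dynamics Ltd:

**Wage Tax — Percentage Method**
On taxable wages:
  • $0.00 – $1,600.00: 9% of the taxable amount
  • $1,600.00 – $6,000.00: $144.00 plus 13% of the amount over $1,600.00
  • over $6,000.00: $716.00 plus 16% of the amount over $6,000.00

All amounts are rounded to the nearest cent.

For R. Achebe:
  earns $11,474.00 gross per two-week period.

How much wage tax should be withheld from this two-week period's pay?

$1,591.84

Wage Tax: taxable = $11,474.00
  $716.00 + 16% × ($11,474.00 − $6,000.00) = $716.00 + 16% × $5,474.00 = $1,591.84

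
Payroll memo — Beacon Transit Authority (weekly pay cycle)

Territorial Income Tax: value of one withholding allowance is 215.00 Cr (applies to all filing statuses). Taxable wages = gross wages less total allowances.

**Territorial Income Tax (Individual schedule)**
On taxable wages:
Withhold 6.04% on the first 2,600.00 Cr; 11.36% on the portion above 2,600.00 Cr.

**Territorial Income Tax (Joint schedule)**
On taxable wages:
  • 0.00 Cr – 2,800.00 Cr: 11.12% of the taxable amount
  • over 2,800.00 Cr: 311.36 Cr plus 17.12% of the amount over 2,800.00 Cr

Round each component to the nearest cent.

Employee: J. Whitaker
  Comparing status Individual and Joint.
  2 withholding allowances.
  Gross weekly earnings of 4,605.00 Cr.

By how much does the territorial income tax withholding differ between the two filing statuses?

Territorial Income Tax (Individual): taxable = 4,605.00 Cr − 2×215.00 Cr = 4,175.00 Cr
  157.04 Cr + 11.36% × (4,175.00 Cr − 2,600.00 Cr) = 157.04 Cr + 11.36% × 1,575.00 Cr = 335.96 Cr
Territorial Income Tax (Joint): taxable = 4,605.00 Cr − 2×215.00 Cr = 4,175.00 Cr
  311.36 Cr + 17.12% × (4,175.00 Cr − 2,800.00 Cr) = 311.36 Cr + 17.12% × 1,375.00 Cr = 546.76 Cr
Difference: |335.96 Cr − 546.76 Cr| = 210.80 Cr (higher under Joint)

210.80 Cr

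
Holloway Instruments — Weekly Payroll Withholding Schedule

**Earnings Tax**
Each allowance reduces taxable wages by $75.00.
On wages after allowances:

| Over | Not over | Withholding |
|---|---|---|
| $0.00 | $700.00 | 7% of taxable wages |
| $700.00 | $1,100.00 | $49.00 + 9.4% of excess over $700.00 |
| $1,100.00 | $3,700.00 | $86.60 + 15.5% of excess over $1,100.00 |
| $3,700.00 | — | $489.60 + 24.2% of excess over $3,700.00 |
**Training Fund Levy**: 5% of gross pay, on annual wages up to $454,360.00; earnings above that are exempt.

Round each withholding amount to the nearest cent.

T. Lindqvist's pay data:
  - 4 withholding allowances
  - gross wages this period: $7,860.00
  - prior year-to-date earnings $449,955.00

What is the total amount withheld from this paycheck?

$1,643.97

Earnings Tax: taxable = $7,860.00 − 4×$75.00 = $7,560.00
  $489.60 + 24.2% × ($7,560.00 − $3,700.00) = $489.60 + 24.2% × $3,860.00 = $1,423.72
Training Fund Levy: cap $454,360.00 − YTD $449,955.00 = $4,405.00 subject; 5% × $4,405.00 = $220.25
Total: $1,423.72 + $220.25 = $1,643.97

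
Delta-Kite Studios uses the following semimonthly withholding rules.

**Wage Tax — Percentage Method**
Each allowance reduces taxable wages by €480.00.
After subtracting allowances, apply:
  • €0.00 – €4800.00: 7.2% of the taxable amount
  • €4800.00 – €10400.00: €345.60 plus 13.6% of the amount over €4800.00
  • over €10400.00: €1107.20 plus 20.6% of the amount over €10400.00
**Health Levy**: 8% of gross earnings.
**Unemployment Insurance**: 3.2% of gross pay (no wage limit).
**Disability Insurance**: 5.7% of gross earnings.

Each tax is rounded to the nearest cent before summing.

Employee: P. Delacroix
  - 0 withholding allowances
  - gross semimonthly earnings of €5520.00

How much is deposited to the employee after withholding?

Wage Tax: taxable = €5520.00
  €345.60 + 13.6% × (€5520.00 − €4800.00) = €345.60 + 13.6% × €720.00 = €443.52
Health Levy: 8% × €5520.00 = €441.60
Unemployment Insurance: 3.2% × €5520.00 = €176.64
Disability Insurance: 5.7% × €5520.00 = €314.64
Total withheld: €443.52 + €441.60 + €176.64 + €314.64 = €1376.40
Net pay: €5520.00 − €1376.40 = €4143.60

€4143.60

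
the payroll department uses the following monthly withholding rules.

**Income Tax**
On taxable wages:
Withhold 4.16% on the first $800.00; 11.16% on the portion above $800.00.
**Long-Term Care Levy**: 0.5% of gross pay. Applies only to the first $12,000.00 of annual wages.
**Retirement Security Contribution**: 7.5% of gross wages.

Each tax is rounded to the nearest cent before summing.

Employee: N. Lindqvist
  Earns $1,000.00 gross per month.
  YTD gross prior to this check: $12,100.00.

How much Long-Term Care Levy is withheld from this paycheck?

$0.00

Long-Term Care Levy: YTD $12,100.00 ≥ cap $12,000.00 → $0.00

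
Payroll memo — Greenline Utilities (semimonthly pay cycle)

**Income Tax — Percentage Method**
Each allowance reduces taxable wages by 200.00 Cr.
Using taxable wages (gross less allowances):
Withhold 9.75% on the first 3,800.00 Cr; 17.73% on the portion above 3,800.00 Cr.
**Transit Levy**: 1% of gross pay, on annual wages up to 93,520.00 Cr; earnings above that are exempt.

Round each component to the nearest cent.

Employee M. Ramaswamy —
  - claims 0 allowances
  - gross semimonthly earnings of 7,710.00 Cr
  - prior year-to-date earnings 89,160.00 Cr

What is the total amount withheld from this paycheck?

1,107.34 Cr

Income Tax: taxable = 7,710.00 Cr
  370.50 Cr + 17.73% × (7,710.00 Cr − 3,800.00 Cr) = 370.50 Cr + 17.73% × 3,910.00 Cr = 1,063.74 Cr
Transit Levy: cap 93,520.00 Cr − YTD 89,160.00 Cr = 4,360.00 Cr subject; 1% × 4,360.00 Cr = 43.60 Cr
Total: 1,063.74 Cr + 43.60 Cr = 1,107.34 Cr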